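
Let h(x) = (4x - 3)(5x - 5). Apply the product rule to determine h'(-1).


Let u(x) = 4x - 3 and v(x) = 5x - 5
u'(x) = 4
v'(x) = 5
Product rule: h'(x) = u'(x)*v(x) + u(x)*v'(x)
= 4 * (5x - 5) + (4x - 3) * 5
At x = -1:
u(-1) = 4 * (-1) - 3 = -7
v(-1) = 5 * (-1) - 5 = -10
h'(-1) = 4 * (-10) + (-7) * 5
= -40 - 35
= -75

-75


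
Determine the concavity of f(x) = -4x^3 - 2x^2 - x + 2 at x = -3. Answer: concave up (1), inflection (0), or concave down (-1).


Concavity is determined by the sign of f''(x).
f(x) = -4x^3 - 2x^2 - x + 2
f'(x) = -12x^2 - 4x - 1
f''(x) = -24x - 4
f''(-3) = -24 * (-3) - 4
= 72 - 4
= 68
Since f''(-3) > 0, the function is concave up (1)

1


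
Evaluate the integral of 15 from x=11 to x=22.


The integral of a constant k over [a, b] equals k * (b - a).
integral from 11 to 22 of 15 dx
= 15 * (22 - 11)
= 15 * 11
= 165

165


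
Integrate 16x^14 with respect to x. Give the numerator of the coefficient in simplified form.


Apply the power rule for integration:
integral of ax^n dx = a/(n+1) * x^(n+1) + C
integral of 16x^14 dx
= 16/15 * x^15 + C
The coefficient in lowest terms is 16/15, and its numerator is 16

16


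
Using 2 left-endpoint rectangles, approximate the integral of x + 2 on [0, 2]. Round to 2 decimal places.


Left Riemann sum uses left endpoints of each subinterval.
Interval: [0, 2], n = 2
dx = (2 - 0) / 2 = 1
Left endpoints: [0, 1]
f values: [2, 3]
Sum = dx * (sum of f values)
= 1 * 5
= 5 = 5.00

5.00


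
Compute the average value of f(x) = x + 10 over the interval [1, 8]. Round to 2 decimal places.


Average value = 1/(b-a) * integral from a to b of f(x) dx
First compute the integral of x + 10:
F(x) = (1/2)x^2 + 10x
F(8) = 1/2 * 64 + 10 * 8 = 112
F(1) = 1/2 * 1 + 10 * 1 = 21/2
Integral = 112 - 21/2 = 203/2
Average = (203/2) / (8 - 1) = (203/2) / 7
= 29/2 = 14.50

14.50


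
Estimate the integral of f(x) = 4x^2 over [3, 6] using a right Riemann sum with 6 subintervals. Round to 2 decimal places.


Right Riemann sum uses right endpoints of each subinterval.
Interval: [3, 6], n = 6
dx = (6 - 3) / 6 = 1/2
Right endpoints: [7/2, 4, 9/2, 5, 11/2, 6]
f values: [49, 64, 81, 100, 121, 144]
Sum = dx * (sum of f values)
= 1/2 * 559
= 559/2 = 279.50

279.50


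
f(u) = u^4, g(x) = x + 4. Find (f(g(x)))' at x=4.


Using the chain rule: (f(g(x)))' = f'(g(x)) * g'(x)
First, find g(4):
g(4) = 1 * 4 + 4 = 8
Next, f'(u) = 4u^3
And g'(x) = 1
So f'(g(4)) * g'(4)
= 4 * 8^3 * 1
= 4 * 512 * 1
= 2048

2048


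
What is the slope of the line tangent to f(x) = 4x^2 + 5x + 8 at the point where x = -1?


The slope of the tangent line equals f'(x) at the point.
f(x) = 4x^2 + 5x + 8
f'(x) = 8x + 5
At x = -1:
f'(-1) = 8 * (-1) + 5
= -8 + 5
= -3

-3


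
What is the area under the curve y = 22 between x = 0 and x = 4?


The area under a constant function y = 22 is a rectangle.
Width = 4 - 0 = 4
Height = 22
Area = width * height
= 4 * 22
= 88

88


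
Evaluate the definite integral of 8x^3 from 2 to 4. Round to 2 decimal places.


Find the antiderivative of 8x^3:
F(x) = 8/4 * x^4
Apply the Fundamental Theorem of Calculus:
F(4) - F(2)
= 8/4 * 4^4 - 8/4 * 2^4
= 8/4 * (256 - 16)
= 8/4 * 240
= 480 = 480.00

480.00


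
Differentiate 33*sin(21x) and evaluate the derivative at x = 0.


Apply the chain rule to differentiate 33*sin(21x):
d/dx [33*sin(21x)]
= 33 * cos(21x) * d/dx(21x)
= 33 * 21 * cos(21x)
= 693 * cos(21x)
Evaluate at x = 0:
= 693 * cos(0)
= 693 * 1
= 693

693


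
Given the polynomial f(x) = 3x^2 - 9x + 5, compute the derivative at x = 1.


Differentiate term by term using power and sum rules:
f(x) = 3x^2 - 9x + 5
f'(x) = 6x - 9
Substitute x = 1:
f'(1) = 6 * 1 - 9
= 6 - 9
= -3

-3


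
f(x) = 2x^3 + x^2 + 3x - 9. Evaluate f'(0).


Differentiate f(x) = 2x^3 + x^2 + 3x - 9 term by term:
f'(x) = 6x^2 + 2x + 3
Substitute x = 0:
f'(0) = 6 * 0^2 + 2 * 0 + 3
= 0 + 0 + 3
= 3

3


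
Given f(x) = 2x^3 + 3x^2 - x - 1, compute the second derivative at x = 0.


First derivative:
f'(x) = 6x^2 + 6x - 1
Second derivative:
f''(x) = 12x + 6
Substitute x = 0:
f''(0) = 12 * 0 + 6
= 0 + 6
= 6

6


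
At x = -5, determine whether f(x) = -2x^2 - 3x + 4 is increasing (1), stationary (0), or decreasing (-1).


Compute f'(x) to determine behavior:
f'(x) = -4x - 3
f'(-5) = -4 * (-5) - 3
= 20 - 3
= 17
Since f'(-5) > 0, the function is increasing (1)

1


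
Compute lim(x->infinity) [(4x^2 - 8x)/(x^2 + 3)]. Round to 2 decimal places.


For limits at infinity with equal-degree polynomials,
we compare leading coefficients.
Numerator leading term: 4x^2
Denominator leading term: x^2
Divide both by x^2:
lim = (4 - 8/x) / (1 + 3/x^2)
As x -> infinity, the 1/x and 1/x^2 terms vanish:
= 4/1 = 4 = 4.00

4.00


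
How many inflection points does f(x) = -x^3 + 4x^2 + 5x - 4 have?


Inflection points occur where f''(x) = 0 and concavity changes.
f(x) = -x^3 + 4x^2 + 5x - 4
f'(x) = -3x^2 + 8x + 5
f''(x) = -6x + 8
Set f''(x) = 0:
-6x + 8 = 0
x = -8 / (-6) = 4/3
Since f''(x) is linear (degree 1), it changes sign at this point.
Therefore there is exactly 1 inflection point.

1


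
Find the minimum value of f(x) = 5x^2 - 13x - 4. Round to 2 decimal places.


For a quadratic f(x) = ax^2 + bx + c with a > 0, the minimum is at the vertex.
Vertex x-coordinate: x = -b/(2a)
x = -(-13) / (2 * 5)
x = 13/10
Substitute back to find the minimum value:
f(13/10) = 5 * (13/10)^2 - 13 * (13/10) - 4
= 169/20 - 169/10 - 4
= -249/20 = -12.45

-12.45


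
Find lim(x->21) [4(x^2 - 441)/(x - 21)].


Direct substitution gives 0/0, so we factor the numerator.
Factor: 4(x^2 - 441) = 4 * (x - 21)(x + 21)
Cancel the common factor (x - 21):
4(x^2 - 441)/(x - 21) = 4 * (x + 21)
Now substitute x = 21:
= 4 * (21 + 21) = 168

168


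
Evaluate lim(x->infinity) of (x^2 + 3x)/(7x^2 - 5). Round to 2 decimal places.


For limits at infinity with equal-degree polynomials,
we compare leading coefficients.
Numerator leading term: x^2
Denominator leading term: 7x^2
Divide both by x^2:
lim = (1 + 3/x) / (7 - 5/x^2)
As x -> infinity, the 1/x and 1/x^2 terms vanish:
= 1/7 ≈ 0.14

0.14


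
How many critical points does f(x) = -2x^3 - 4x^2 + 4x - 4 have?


Find where f'(x) = 0:
f(x) = -2x^3 - 4x^2 + 4x - 4
f'(x) = -6x^2 - 8x + 4
This is a quadratic in x. Use the discriminant to count real roots.
Discriminant = (-8)^2 - 4 * (-6) * 4
= 64 - (-96)
= 160
Since discriminant > 0, f'(x) = 0 has 2 real solutions.
Number of critical points: 2

2


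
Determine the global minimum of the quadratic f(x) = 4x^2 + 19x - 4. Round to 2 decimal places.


For a quadratic f(x) = ax^2 + bx + c with a > 0, the minimum is at the vertex.
Vertex x-coordinate: x = -b/(2a)
x = -(19) / (2 * 4)
x = -19/8
Substitute back to find the minimum value:
f(-19/8) = 4 * (-19/8)^2 + 19 * (-19/8) - 4
= 361/16 - 361/8 - 4
= -425/16 ≈ -26.56

-26.56


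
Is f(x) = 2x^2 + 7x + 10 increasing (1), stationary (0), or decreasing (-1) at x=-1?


Compute f'(x) to determine behavior:
f'(x) = 4x + 7
f'(-1) = 4 * (-1) + 7
= -4 + 7
= 3
Since f'(-1) > 0, the function is increasing (1)

1


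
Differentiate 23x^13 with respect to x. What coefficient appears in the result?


We apply the power rule: d/dx [ax^n] = a*n * x^(n-1)
d/dx [23x^13]
= 23 * 13 * x^(13-1)
= 299x^12
The coefficient is 299

299


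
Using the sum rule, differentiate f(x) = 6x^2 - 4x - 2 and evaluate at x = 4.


Differentiate term by term using power and sum rules:
f(x) = 6x^2 - 4x - 2
f'(x) = 12x - 4
Substitute x = 4:
f'(4) = 12 * 4 - 4
= 48 - 4
= 44

44


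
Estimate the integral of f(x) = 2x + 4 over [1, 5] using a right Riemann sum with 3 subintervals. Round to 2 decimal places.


Right Riemann sum uses right endpoints of each subinterval.
Interval: [1, 5], n = 3
dx = (5 - 1) / 3 = 4/3
Right endpoints: [7/3, 11/3, 5]
f values: [26/3, 34/3, 14]
Sum = dx * (sum of f values)
= 4/3 * 34
= 136/3 ≈ 45.33

45.33


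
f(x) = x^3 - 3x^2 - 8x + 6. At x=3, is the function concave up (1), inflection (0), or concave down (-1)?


Concavity is determined by the sign of f''(x).
f(x) = x^3 - 3x^2 - 8x + 6
f'(x) = 3x^2 - 6x - 8
f''(x) = 6x - 6
f''(3) = 6 * 3 - 6
= 18 - 6
= 12
Since f''(3) > 0, the function is concave up (1)

1


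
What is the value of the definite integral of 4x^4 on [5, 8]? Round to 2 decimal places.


Find the antiderivative of 4x^4:
F(x) = 4/5 * x^5
Apply the Fundamental Theorem of Calculus:
F(8) - F(5)
= 4/5 * 8^5 - 4/5 * 5^5
= 4/5 * (32768 - 3125)
= 4/5 * 29643
= 118572/5 = 23714.40

23714.40


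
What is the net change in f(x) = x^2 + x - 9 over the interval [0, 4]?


Net change = f(b) - f(a)
f(x) = x^2 + x - 9
Compute f(4):
f(4) = 1 * 4^2 + 1 * 4 - 9
= 16 + 4 - 9
= 11
Compute f(0):
f(0) = 1 * 0^2 + 1 * 0 - 9
= 0 + 0 - 9
= -9
Net change = 11 - (-9) = 20

20


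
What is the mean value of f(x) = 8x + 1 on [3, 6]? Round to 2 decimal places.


Average value = 1/(b-a) * integral from a to b of f(x) dx
First compute the integral of 8x + 1:
F(x) = 4x^2 + x
F(6) = 4 * 36 + 1 * 6 = 150
F(3) = 4 * 9 + 1 * 3 = 39
Integral = 150 - 39 = 111
Average = 111 / (6 - 3) = 111 / 3
= 37 = 37.00

37.00


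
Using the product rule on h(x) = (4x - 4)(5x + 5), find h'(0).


Let u(x) = 4x - 4 and v(x) = 5x + 5
u'(x) = 4
v'(x) = 5
Product rule: h'(x) = u'(x)*v(x) + u(x)*v'(x)
= 4 * (5x + 5) + (4x - 4) * 5
At x = 0:
u(0) = 4 * 0 - 4 = -4
v(0) = 5 * 0 + 5 = 5
h'(0) = 4 * 5 + (-4) * 5
= 20 - 20
= 0

0


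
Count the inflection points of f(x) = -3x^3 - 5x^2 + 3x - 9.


Inflection points occur where f''(x) = 0 and concavity changes.
f(x) = -3x^3 - 5x^2 + 3x - 9
f'(x) = -9x^2 - 10x + 3
f''(x) = -18x - 10
Set f''(x) = 0:
-18x - 10 = 0
x = 10 / (-18) = -5/9
Since f''(x) is linear (degree 1), it changes sign at this point.
Therefore there is exactly 1 inflection point.

1


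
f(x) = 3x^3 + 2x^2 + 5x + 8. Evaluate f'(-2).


Differentiate f(x) = 3x^3 + 2x^2 + 5x + 8 term by term:
f'(x) = 9x^2 + 4x + 5
Substitute x = -2:
f'(-2) = 9 * (-2)^2 + 4 * (-2) + 5
= 36 - 8 + 5
= 33

33


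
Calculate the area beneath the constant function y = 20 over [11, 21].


The area under a constant function y = 20 is a rectangle.
Width = 21 - 11 = 10
Height = 20
Area = width * height
= 10 * 20
= 200

200


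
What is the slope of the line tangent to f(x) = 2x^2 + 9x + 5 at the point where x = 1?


The slope of the tangent line equals f'(x) at the point.
f(x) = 2x^2 + 9x + 5
f'(x) = 4x + 9
At x = 1:
f'(1) = 4 * 1 + 9
= 4 + 9
= 13

13


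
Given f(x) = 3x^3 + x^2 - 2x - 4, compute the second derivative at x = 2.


First derivative:
f'(x) = 9x^2 + 2x - 2
Second derivative:
f''(x) = 18x + 2
Substitute x = 2:
f''(2) = 18 * 2 + 2
= 36 + 2
= 38

38


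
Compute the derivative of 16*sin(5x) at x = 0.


Apply the chain rule to differentiate 16*sin(5x):
d/dx [16*sin(5x)]
= 16 * cos(5x) * d/dx(5x)
= 16 * 5 * cos(5x)
= 80 * cos(5x)
Evaluate at x = 0:
= 80 * cos(0)
= 80 * 1
= 80

80


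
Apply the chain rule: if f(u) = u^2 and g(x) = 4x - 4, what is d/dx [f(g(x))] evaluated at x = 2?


Using the chain rule: (f(g(x)))' = f'(g(x)) * g'(x)
First, find g(2):
g(2) = 4 * 2 - 4 = 4
Next, f'(u) = 2u
And g'(x) = 4
So f'(g(2)) * g'(2)
= 2 * 4 * 4
= 32

32


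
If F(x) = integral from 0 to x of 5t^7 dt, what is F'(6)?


By the Fundamental Theorem of Calculus (Part 1):
If F(x) = integral from 0 to x of f(t) dt, then F'(x) = f(x)
Here f(t) = 5t^7
So F'(x) = 5x^7
Evaluate at x = 6:
F'(6) = 5 * 6^7
= 5 * 279936
= 1399680

1399680


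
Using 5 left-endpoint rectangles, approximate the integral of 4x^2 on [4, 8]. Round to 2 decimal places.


Left Riemann sum uses left endpoints of each subinterval.
Interval: [4, 8], n = 5
dx = (8 - 4) / 5 = 4/5
Left endpoints: [4, 24/5, 28/5, 32/5, 36/5]
f values: [64, 2304/25, 3136/25, 4096/25, 5184/25]
Sum = dx * (sum of f values)
= 4/5 * 3264/5
= 13056/25 = 522.24

522.24


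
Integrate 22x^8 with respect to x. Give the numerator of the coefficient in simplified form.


Apply the power rule for integration:
integral of ax^n dx = a/(n+1) * x^(n+1) + C
integral of 22x^8 dx
= 22/9 * x^9 + C
The coefficient in lowest terms is 22/9, and its numerator is 22

22


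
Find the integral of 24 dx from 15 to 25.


The integral of a constant k over [a, b] equals k * (b - a).
integral from 15 to 25 of 24 dx
= 24 * (25 - 15)
= 24 * 10
= 240

240


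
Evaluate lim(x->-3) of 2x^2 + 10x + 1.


Since polynomials are continuous, we use direct substitution.
lim(x->-3) of 2x^2 + 10x + 1
= 2 * (-3)^2 + 10 * (-3) + 1
= 18 - 30 + 1
= -11

-11


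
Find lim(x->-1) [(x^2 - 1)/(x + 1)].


Direct substitution gives 0/0, so we factor the numerator.
Factor: (x^2 - 1) = (x + 1)(x - 1)
Cancel the common factor (x + 1):
(x^2 - 1)/(x + 1) = (x - 1)
Now substitute x = -1:
= (-1) - (1) = -2

-2


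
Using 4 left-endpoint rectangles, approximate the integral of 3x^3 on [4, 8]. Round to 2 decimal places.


Left Riemann sum uses left endpoints of each subinterval.
Interval: [4, 8], n = 4
dx = (8 - 4) / 4 = 1
Left endpoints: [4, 5, 6, 7]
f values: [192, 375, 648, 1029]
Sum = dx * (sum of f values)
= 1 * 2244
= 2244 = 2244.00

2244.00


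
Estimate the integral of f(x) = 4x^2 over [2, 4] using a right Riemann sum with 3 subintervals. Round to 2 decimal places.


Right Riemann sum uses right endpoints of each subinterval.
Interval: [2, 4], n = 3
dx = (4 - 2) / 3 = 2/3
Right endpoints: [8/3, 10/3, 4]
f values: [256/9, 400/9, 64]
Sum = dx * (sum of f values)
= 2/3 * 1232/9
= 2464/27 ≈ 91.26

91.26


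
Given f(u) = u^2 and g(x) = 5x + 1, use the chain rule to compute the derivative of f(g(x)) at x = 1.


Using the chain rule: (f(g(x)))' = f'(g(x)) * g'(x)
First, find g(1):
g(1) = 5 * 1 + 1 = 6
Next, f'(u) = 2u
And g'(x) = 5
So f'(g(1)) * g'(1)
= 2 * 6 * 5
= 60

60


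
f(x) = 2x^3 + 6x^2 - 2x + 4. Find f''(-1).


First derivative:
f'(x) = 6x^2 + 12x - 2
Second derivative:
f''(x) = 12x + 12
Substitute x = -1:
f''(-1) = 12 * (-1) + 12
= -12 + 12
= 0

0


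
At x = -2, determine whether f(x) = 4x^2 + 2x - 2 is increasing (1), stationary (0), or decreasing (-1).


Compute f'(x) to determine behavior:
f'(x) = 8x + 2
f'(-2) = 8 * (-2) + 2
= -16 + 2
= -14
Since f'(-2) < 0, the function is decreasing (-1)

-1


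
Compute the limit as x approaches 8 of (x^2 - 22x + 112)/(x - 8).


Direct substitution gives 0/0, so we factor the numerator.
Factor: (x^2 - 22x + 112) = (x - 8)(x - 14)
Cancel the common factor (x - 8):
(x^2 - 22x + 112)/(x - 8) = (x - 14)
Now substitute x = 8:
= (8) - (14) = -6

-6


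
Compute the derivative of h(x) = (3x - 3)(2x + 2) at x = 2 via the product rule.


Let u(x) = 3x - 3 and v(x) = 2x + 2
u'(x) = 3
v'(x) = 2
Product rule: h'(x) = u'(x)*v(x) + u(x)*v'(x)
= 3 * (2x + 2) + (3x - 3) * 2
At x = 2:
u(2) = 3 * 2 - 3 = 3
v(2) = 2 * 2 + 2 = 6
h'(2) = 3 * 6 + 3 * 2
= 18 + 6
= 24

24


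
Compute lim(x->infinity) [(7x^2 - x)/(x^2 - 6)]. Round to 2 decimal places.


For limits at infinity with equal-degree polynomials,
we compare leading coefficients.
Numerator leading term: 7x^2
Denominator leading term: x^2
Divide both by x^2:
lim = (7 - 1/x) / (1 - 6/x^2)
As x -> infinity, the 1/x and 1/x^2 terms vanish:
= 7/1 = 7 = 7.00

7.00


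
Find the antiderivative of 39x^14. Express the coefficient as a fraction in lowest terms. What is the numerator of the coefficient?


Apply the power rule for integration:
integral of ax^n dx = a/(n+1) * x^(n+1) + C
integral of 39x^14 dx
= 39/15 * x^15 + C
= 13/5 * x^15 + C
The coefficient in lowest terms is 13/5, and its numerator is 13

13


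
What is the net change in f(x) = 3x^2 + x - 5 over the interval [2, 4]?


Net change = f(b) - f(a)
f(x) = 3x^2 + x - 5
Compute f(4):
f(4) = 3 * 4^2 + 1 * 4 - 5
= 48 + 4 - 5
= 47
Compute f(2):
f(2) = 3 * 2^2 + 1 * 2 - 5
= 12 + 2 - 5
= 9
Net change = 47 - 9 = 38

38


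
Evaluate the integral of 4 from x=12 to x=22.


The integral of a constant k over [a, b] equals k * (b - a).
integral from 12 to 22 of 4 dx
= 4 * (22 - 12)
= 4 * 10
= 40

40


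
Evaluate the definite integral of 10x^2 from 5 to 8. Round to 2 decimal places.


Find the antiderivative of 10x^2:
F(x) = 10/3 * x^3
Apply the Fundamental Theorem of Calculus:
F(8) - F(5)
= 10/3 * 8^3 - 10/3 * 5^3
= 10/3 * (512 - 125)
= 10/3 * 387
= 1290 = 1290.00

1290.00


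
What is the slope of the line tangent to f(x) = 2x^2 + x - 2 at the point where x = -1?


The slope of the tangent line equals f'(x) at the point.
f(x) = 2x^2 + x - 2
f'(x) = 4x + 1
At x = -1:
f'(-1) = 4 * (-1) + 1
= -4 + 1
= -3

-3


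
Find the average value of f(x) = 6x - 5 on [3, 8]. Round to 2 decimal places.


Average value = 1/(b-a) * integral from a to b of f(x) dx
First compute the integral of 6x - 5:
F(x) = 3x^2 - 5x
F(8) = 3 * 64 - 5 * 8 = 152
F(3) = 3 * 9 - 5 * 3 = 12
Integral = 152 - 12 = 140
Average = 140 / (8 - 3) = 140 / 5
= 28 = 28.00

28.00


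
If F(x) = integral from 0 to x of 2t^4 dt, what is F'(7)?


By the Fundamental Theorem of Calculus (Part 1):
If F(x) = integral from 0 to x of f(t) dt, then F'(x) = f(x)
Here f(t) = 2t^4
So F'(x) = 2x^4
Evaluate at x = 7:
F'(7) = 2 * 7^4
= 2 * 2401
= 4802

4802


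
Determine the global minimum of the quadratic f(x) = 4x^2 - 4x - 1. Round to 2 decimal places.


For a quadratic f(x) = ax^2 + bx + c with a > 0, the minimum is at the vertex.
Vertex x-coordinate: x = -b/(2a)
x = -(-4) / (2 * 4)
x = 4/8 = 1/2
Substitute back to find the minimum value:
f(1/2) = 4 * (1/2)^2 - 4 * (1/2) - 1
= 1 - 2 - 1
= -2 = -2.00

-2.00


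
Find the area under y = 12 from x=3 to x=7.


The area under a constant function y = 12 is a rectangle.
Width = 7 - 3 = 4
Height = 12
Area = width * height
= 4 * 12
= 48

48


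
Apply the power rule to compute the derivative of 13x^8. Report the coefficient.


We apply the power rule: d/dx [ax^n] = a*n * x^(n-1)
d/dx [13x^8]
= 13 * 8 * x^(8-1)
= 104x^7
The coefficient is 104

104


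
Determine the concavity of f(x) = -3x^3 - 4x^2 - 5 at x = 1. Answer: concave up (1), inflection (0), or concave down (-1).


Concavity is determined by the sign of f''(x).
f(x) = -3x^3 - 4x^2 - 5
f'(x) = -9x^2 - 8x
f''(x) = -18x - 8
f''(1) = -18 * 1 - 8
= -18 - 8
= -26
Since f''(1) < 0, the function is concave down (-1)

-1


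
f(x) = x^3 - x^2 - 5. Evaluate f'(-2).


Differentiate f(x) = x^3 - x^2 - 5 term by term:
f'(x) = 3x^2 - 2x
Substitute x = -2:
f'(-2) = 3 * (-2)^2 - 2 * (-2) + 0
= 12 + 4 + 0
= 16

16


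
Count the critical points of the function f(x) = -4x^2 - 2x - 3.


Find where f'(x) = 0:
f'(x) = -8x - 2
Set f'(x) = 0:
-8x - 2 = 0
x = 2 / (-8) = -1/4
This is a linear equation in x, so there is exactly one solution.
Number of critical points: 1

1


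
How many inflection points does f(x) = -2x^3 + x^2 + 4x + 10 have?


Inflection points occur where f''(x) = 0 and concavity changes.
f(x) = -2x^3 + x^2 + 4x + 10
f'(x) = -6x^2 + 2x + 4
f''(x) = -12x + 2
Set f''(x) = 0:
-12x + 2 = 0
x = -2 / (-12) = 1/6
Since f''(x) is linear (degree 1), it changes sign at this point.
Therefore there is exactly 1 inflection point.

1


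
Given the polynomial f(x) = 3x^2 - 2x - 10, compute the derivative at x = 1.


Differentiate term by term using power and sum rules:
f(x) = 3x^2 - 2x - 10
f'(x) = 6x - 2
Substitute x = 1:
f'(1) = 6 * 1 - 2
= 6 - 2
= 4

4


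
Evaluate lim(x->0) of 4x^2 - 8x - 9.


Since polynomials are continuous, we use direct substitution.
lim(x->0) of 4x^2 - 8x - 9
= 4 * 0^2 - 8 * 0 - 9
= 0 + 0 - 9
= -9

-9


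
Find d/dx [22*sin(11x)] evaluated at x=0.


Apply the chain rule to differentiate 22*sin(11x):
d/dx [22*sin(11x)]
= 22 * cos(11x) * d/dx(11x)
= 22 * 11 * cos(11x)
= 242 * cos(11x)
Evaluate at x = 0:
= 242 * cos(0)
= 242 * 1
= 242

242


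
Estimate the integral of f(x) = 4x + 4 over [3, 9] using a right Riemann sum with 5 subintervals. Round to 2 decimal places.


Right Riemann sum uses right endpoints of each subinterval.
Interval: [3, 9], n = 5
dx = (9 - 3) / 5 = 6/5
Right endpoints: [21/5, 27/5, 33/5, 39/5, 9]
f values: [104/5, 128/5, 152/5, 176/5, 40]
Sum = dx * (sum of f values)
= 6/5 * 152
= 912/5 = 182.40

182.40


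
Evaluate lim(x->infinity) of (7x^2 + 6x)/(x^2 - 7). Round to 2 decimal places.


For limits at infinity with equal-degree polynomials,
we compare leading coefficients.
Numerator leading term: 7x^2
Denominator leading term: x^2
Divide both by x^2:
lim = (7 + 6/x) / (1 - 7/x^2)
As x -> infinity, the 1/x and 1/x^2 terms vanish:
= 7/1 = 7 = 7.00

7.00


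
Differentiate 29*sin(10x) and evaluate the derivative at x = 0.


Apply the chain rule to differentiate 29*sin(10x):
d/dx [29*sin(10x)]
= 29 * cos(10x) * d/dx(10x)
= 29 * 10 * cos(10x)
= 290 * cos(10x)
Evaluate at x = 0:
= 290 * cos(0)
= 290 * 1
= 290

290


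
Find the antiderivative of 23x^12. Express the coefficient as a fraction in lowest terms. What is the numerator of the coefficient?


Apply the power rule for integration:
integral of ax^n dx = a/(n+1) * x^(n+1) + C
integral of 23x^12 dx
= 23/13 * x^13 + C
The coefficient in lowest terms is 23/13, and its numerator is 23

23


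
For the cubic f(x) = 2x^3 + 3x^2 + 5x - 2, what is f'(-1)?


Differentiate f(x) = 2x^3 + 3x^2 + 5x - 2 term by term:
f'(x) = 6x^2 + 6x + 5
Substitute x = -1:
f'(-1) = 6 * (-1)^2 + 6 * (-1) + 5
= 6 - 6 + 5
= 5

5


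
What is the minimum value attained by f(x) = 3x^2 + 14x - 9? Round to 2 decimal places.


For a quadratic f(x) = ax^2 + bx + c with a > 0, the minimum is at the vertex.
Vertex x-coordinate: x = -b/(2a)
x = -(14) / (2 * 3)
x = -14/6 = -7/3
Substitute back to find the minimum value:
f(-7/3) = 3 * (-7/3)^2 + 14 * (-7/3) - 9
= 49/3 - 98/3 - 9
= -76/3 ≈ -25.33

-25.33


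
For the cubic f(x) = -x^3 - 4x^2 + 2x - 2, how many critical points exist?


Find where f'(x) = 0:
f(x) = -x^3 - 4x^2 + 2x - 2
f'(x) = -3x^2 - 8x + 2
This is a quadratic in x. Use the discriminant to count real roots.
Discriminant = (-8)^2 - 4 * (-3) * 2
= 64 - (-24)
= 88
Since discriminant > 0, f'(x) = 0 has 2 real solutions.
Number of critical points: 2

2


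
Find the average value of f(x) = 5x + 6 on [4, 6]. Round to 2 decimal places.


Average value = 1/(b-a) * integral from a to b of f(x) dx
First compute the integral of 5x + 6:
F(x) = (5/2)x^2 + 6x
F(6) = 5/2 * 36 + 6 * 6 = 126
F(4) = 5/2 * 16 + 6 * 4 = 64
Integral = 126 - 64 = 62
Average = 62 / (6 - 4) = 62 / 2
= 31 = 31.00

31.00


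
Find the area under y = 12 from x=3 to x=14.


The area under a constant function y = 12 is a rectangle.
Width = 14 - 3 = 11
Height = 12
Area = width * height
= 11 * 12
= 132

132


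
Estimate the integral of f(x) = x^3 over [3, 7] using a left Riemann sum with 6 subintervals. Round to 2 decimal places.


Left Riemann sum uses left endpoints of each subinterval.
Interval: [3, 7], n = 6
dx = (7 - 3) / 6 = 2/3
Left endpoints: [3, 11/3, 13/3, 5, 17/3, 19/3]
f values: [27, 1331/27, 2197/27, 125, 4913/27, 6859/27]
Sum = dx * (sum of f values)
= 2/3 * 2156/3
= 4312/9 ≈ 479.11

479.11


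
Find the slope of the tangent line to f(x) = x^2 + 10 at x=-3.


The slope of the tangent line equals f'(x) at the point.
f(x) = x^2 + 10
f'(x) = 2x
At x = -3:
f'(-3) = 2 * (-3) + 0
= -6 + 0
= -6

-6


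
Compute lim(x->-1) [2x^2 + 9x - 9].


Since polynomials are continuous, we use direct substitution.
lim(x->-1) of 2x^2 + 9x - 9
= 2 * (-1)^2 + 9 * (-1) - 9
= 2 - 9 - 9
= -16

-16


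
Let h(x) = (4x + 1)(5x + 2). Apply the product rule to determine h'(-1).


Let u(x) = 4x + 1 and v(x) = 5x + 2
u'(x) = 4
v'(x) = 5
Product rule: h'(x) = u'(x)*v(x) + u(x)*v'(x)
= 4 * (5x + 2) + (4x + 1) * 5
At x = -1:
u(-1) = 4 * (-1) + 1 = -3
v(-1) = 5 * (-1) + 2 = -3
h'(-1) = 4 * (-3) + (-3) * 5
= -12 - 15
= -27

-27


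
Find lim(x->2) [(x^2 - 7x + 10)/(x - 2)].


Direct substitution gives 0/0, so we factor the numerator.
Factor: (x^2 - 7x + 10) = (x - 2)(x - 5)
Cancel the common factor (x - 2):
(x^2 - 7x + 10)/(x - 2) = (x - 5)
Now substitute x = 2:
= (2) - (5) = -3

-3


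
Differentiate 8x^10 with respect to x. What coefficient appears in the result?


We apply the power rule: d/dx [ax^n] = a*n * x^(n-1)
d/dx [8x^10]
= 8 * 10 * x^(10-1)
= 80x^9
The coefficient is 80

80


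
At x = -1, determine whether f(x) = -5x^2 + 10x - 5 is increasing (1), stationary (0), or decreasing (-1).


Compute f'(x) to determine behavior:
f'(x) = -10x + 10
f'(-1) = -10 * (-1) + 10
= 10 + 10
= 20
Since f'(-1) > 0, the function is increasing (1)

1


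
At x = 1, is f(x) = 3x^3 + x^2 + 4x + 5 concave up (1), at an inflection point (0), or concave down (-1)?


Concavity is determined by the sign of f''(x).
f(x) = 3x^3 + x^2 + 4x + 5
f'(x) = 9x^2 + 2x + 4
f''(x) = 18x + 2
f''(1) = 18 * 1 + 2
= 18 + 2
= 20
Since f''(1) > 0, the function is concave up (1)

1


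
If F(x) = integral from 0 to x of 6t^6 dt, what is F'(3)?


By the Fundamental Theorem of Calculus (Part 1):
If F(x) = integral from 0 to x of f(t) dt, then F'(x) = f(x)
Here f(t) = 6t^6
So F'(x) = 6x^6
Evaluate at x = 3:
F'(3) = 6 * 3^6
= 6 * 729
= 4374

4374


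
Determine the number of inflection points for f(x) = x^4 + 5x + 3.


Inflection points occur where f''(x) = 0 and concavity changes.
f(x) = x^4 + 5x + 3
f'(x) = 4x^3 + 5
f''(x) = 12x^2
This is a quadratic in x. Use the discriminant to count real roots.
Discriminant = (0)^2 - 4 * 12 * 0
= 0 - 0
= 0
Since discriminant = 0, f''(x) = 0 has a single repeated root.
At a repeated root the quadratic f''(x) touches zero but does not change sign, so concavity does not change.
Number of inflection points: 0

0


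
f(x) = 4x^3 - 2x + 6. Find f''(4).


First derivative:
f'(x) = 12x^2 - 2
Second derivative:
f''(x) = 24x
Substitute x = 4:
f''(4) = 24 * 4 + 0
= 96 + 0
= 96

96


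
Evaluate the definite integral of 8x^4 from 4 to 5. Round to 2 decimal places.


Find the antiderivative of 8x^4:
F(x) = 8/5 * x^5
Apply the Fundamental Theorem of Calculus:
F(5) - F(4)
= 8/5 * 5^5 - 8/5 * 4^5
= 8/5 * (3125 - 1024)
= 8/5 * 2101
= 16808/5 = 3361.60

3361.60


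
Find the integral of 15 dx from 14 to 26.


The integral of a constant k over [a, b] equals k * (b - a).
integral from 14 to 26 of 15 dx
= 15 * (26 - 14)
= 15 * 12
= 180

180


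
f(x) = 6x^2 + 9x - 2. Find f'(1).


Differentiate term by term using power and sum rules:
f(x) = 6x^2 + 9x - 2
f'(x) = 12x + 9
Substitute x = 1:
f'(1) = 12 * 1 + 9
= 12 + 9
= 21

21


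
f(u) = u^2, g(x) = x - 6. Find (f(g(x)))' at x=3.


Using the chain rule: (f(g(x)))' = f'(g(x)) * g'(x)
First, find g(3):
g(3) = 1 * 3 - 6 = -3
Next, f'(u) = 2u
And g'(x) = 1
So f'(g(3)) * g'(3)
= 2 * (-3) * 1
= -6

-6


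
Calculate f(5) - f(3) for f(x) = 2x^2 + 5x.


Net change = f(b) - f(a)
f(x) = 2x^2 + 5x
Compute f(5):
f(5) = 2 * 5^2 + 5 * 5 + 0
= 50 + 25 + 0
= 75
Compute f(3):
f(3) = 2 * 3^2 + 5 * 3 + 0
= 18 + 15 + 0
= 33
Net change = 75 - 33 = 42

42


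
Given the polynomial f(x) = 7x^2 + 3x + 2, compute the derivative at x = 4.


Differentiate term by term using power and sum rules:
f(x) = 7x^2 + 3x + 2
f'(x) = 14x + 3
Substitute x = 4:
f'(4) = 14 * 4 + 3
= 56 + 3
= 59

59


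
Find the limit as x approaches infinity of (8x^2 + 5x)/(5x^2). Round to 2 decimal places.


For limits at infinity with equal-degree polynomials,
we compare leading coefficients.
Numerator leading term: 8x^2
Denominator leading term: 5x^2
Divide both by x^2:
lim = (8 + 5/x) / (5)
As x -> infinity, the 1/x and 1/x^2 terms vanish:
= 8/5 = 1.60

1.60


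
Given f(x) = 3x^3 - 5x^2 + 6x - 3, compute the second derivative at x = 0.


First derivative:
f'(x) = 9x^2 - 10x + 6
Second derivative:
f''(x) = 18x - 10
Substitute x = 0:
f''(0) = 18 * 0 - 10
= 0 - 10
= -10

-10


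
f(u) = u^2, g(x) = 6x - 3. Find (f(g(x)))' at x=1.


Using the chain rule: (f(g(x)))' = f'(g(x)) * g'(x)
First, find g(1):
g(1) = 6 * 1 - 3 = 3
Next, f'(u) = 2u
And g'(x) = 6
So f'(g(1)) * g'(1)
= 2 * 3 * 6
= 36

36


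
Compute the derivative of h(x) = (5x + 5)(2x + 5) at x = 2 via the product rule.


Let u(x) = 5x + 5 and v(x) = 2x + 5
u'(x) = 5
v'(x) = 2
Product rule: h'(x) = u'(x)*v(x) + u(x)*v'(x)
= 5 * (2x + 5) + (5x + 5) * 2
At x = 2:
u(2) = 5 * 2 + 5 = 15
v(2) = 2 * 2 + 5 = 9
h'(2) = 5 * 9 + 15 * 2
= 45 + 30
= 75

75


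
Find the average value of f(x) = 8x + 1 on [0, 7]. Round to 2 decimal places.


Average value = 1/(b-a) * integral from a to b of f(x) dx
First compute the integral of 8x + 1:
F(x) = 4x^2 + x
F(7) = 4 * 49 + 1 * 7 = 203
F(0) = 4 * 0 + 1 * 0 = 0
Integral = 203 - 0 = 203
Average = 203 / (7 - 0) = 203 / 7
= 29 = 29.00

29.00


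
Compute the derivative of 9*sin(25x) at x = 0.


Apply the chain rule to differentiate 9*sin(25x):
d/dx [9*sin(25x)]
= 9 * cos(25x) * d/dx(25x)
= 9 * 25 * cos(25x)
= 225 * cos(25x)
Evaluate at x = 0:
= 225 * cos(0)
= 225 * 1
= 225

225


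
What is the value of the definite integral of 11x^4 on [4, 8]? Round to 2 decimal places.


Find the antiderivative of 11x^4:
F(x) = 11/5 * x^5
Apply the Fundamental Theorem of Calculus:
F(8) - F(4)
= 11/5 * 8^5 - 11/5 * 4^5
= 11/5 * (32768 - 1024)
= 11/5 * 31744
= 349184/5 = 69836.80

69836.80


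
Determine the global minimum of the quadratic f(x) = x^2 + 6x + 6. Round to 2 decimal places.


For a quadratic f(x) = ax^2 + bx + c with a > 0, the minimum is at the vertex.
Vertex x-coordinate: x = -b/(2a)
x = -(6) / (2 * 1)
x = -6/2 = -3
Substitute back to find the minimum value:
f(-3) = 1 * (-3)^2 + 6 * (-3) + 6
= 9 - 18 + 6
= -3 = -3.00

-3.00


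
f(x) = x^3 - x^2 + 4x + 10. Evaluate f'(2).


Differentiate f(x) = x^3 - x^2 + 4x + 10 term by term:
f'(x) = 3x^2 - 2x + 4
Substitute x = 2:
f'(2) = 3 * 2^2 - 2 * 2 + 4
= 12 - 4 + 4
= 12

12


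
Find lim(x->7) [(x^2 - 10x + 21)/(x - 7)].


Direct substitution gives 0/0, so we factor the numerator.
Factor: (x^2 - 10x + 21) = (x - 7)(x - 3)
Cancel the common factor (x - 7):
(x^2 - 10x + 21)/(x - 7) = (x - 3)
Now substitute x = 7:
= (7) - (3) = 4

4


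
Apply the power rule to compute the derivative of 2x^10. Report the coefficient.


We apply the power rule: d/dx [ax^n] = a*n * x^(n-1)
d/dx [2x^10]
= 2 * 10 * x^(10-1)
= 20x^9
The coefficient is 20

20


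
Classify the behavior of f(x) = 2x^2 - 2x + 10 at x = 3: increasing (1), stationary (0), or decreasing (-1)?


Compute f'(x) to determine behavior:
f'(x) = 4x - 2
f'(3) = 4 * 3 - 2
= 12 - 2
= 10
Since f'(3) > 0, the function is increasing (1)

1


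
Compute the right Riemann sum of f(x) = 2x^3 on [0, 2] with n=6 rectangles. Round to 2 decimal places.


Right Riemann sum uses right endpoints of each subinterval.
Interval: [0, 2], n = 6
dx = (2 - 0) / 6 = 1/3
Right endpoints: [1/3, 2/3, 1, 4/3, 5/3, 2]
f values: [2/27, 16/27, 2, 128/27, 250/27, 16]
Sum = dx * (sum of f values)
= 1/3 * 98/3
= 98/9 ≈ 10.89

10.89


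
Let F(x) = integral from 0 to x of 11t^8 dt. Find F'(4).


By the Fundamental Theorem of Calculus (Part 1):
If F(x) = integral from 0 to x of f(t) dt, then F'(x) = f(x)
Here f(t) = 11t^8
So F'(x) = 11x^8
Evaluate at x = 4:
F'(4) = 11 * 4^8
= 11 * 65536
= 720896

720896


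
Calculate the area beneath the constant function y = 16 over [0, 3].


The area under a constant function y = 16 is a rectangle.
Width = 3 - 0 = 3
Height = 16
Area = width * height
= 3 * 16
= 48

48


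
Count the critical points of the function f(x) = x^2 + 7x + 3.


Find where f'(x) = 0:
f'(x) = 2x + 7
Set f'(x) = 0:
2x + 7 = 0
x = -7 / 2 = -7/2
This is a linear equation in x, so there is exactly one solution.
Number of critical points: 1

1


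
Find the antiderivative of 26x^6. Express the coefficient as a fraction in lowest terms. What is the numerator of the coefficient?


Apply the power rule for integration:
integral of ax^n dx = a/(n+1) * x^(n+1) + C
integral of 26x^6 dx
= 26/7 * x^7 + C
The coefficient in lowest terms is 26/7, and its numerator is 26

26


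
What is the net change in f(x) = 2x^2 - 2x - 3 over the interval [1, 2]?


Net change = f(b) - f(a)
f(x) = 2x^2 - 2x - 3
Compute f(2):
f(2) = 2 * 2^2 - 2 * 2 - 3
= 8 - 4 - 3
= 1
Compute f(1):
f(1) = 2 * 1^2 - 2 * 1 - 3
= 2 - 2 - 3
= -3
Net change = 1 - (-3) = 4

4


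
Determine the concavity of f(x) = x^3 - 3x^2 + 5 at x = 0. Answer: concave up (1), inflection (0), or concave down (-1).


Concavity is determined by the sign of f''(x).
f(x) = x^3 - 3x^2 + 5
f'(x) = 3x^2 - 6x
f''(x) = 6x - 6
f''(0) = 6 * 0 - 6
= 0 - 6
= -6
Since f''(0) < 0, the function is concave down (-1)

-1


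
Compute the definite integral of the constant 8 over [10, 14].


The integral of a constant k over [a, b] equals k * (b - a).
integral from 10 to 14 of 8 dx
= 8 * (14 - 10)
= 8 * 4
= 32

32


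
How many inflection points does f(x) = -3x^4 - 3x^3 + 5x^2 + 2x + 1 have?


Inflection points occur where f''(x) = 0 and concavity changes.
f(x) = -3x^4 - 3x^3 + 5x^2 + 2x + 1
f'(x) = -12x^3 - 9x^2 + 10x + 2
f''(x) = -36x^2 - 18x + 10
This is a quadratic in x. Use the discriminant to count real roots.
Discriminant = (-18)^2 - 4 * (-36) * 10
= 324 - (-1440)
= 1764
Since discriminant > 0, f''(x) = 0 has 2 distinct real solutions.
A quadratic with two distinct real roots changes sign at each root, so concavity changes at both.
Number of inflection points: 2

2


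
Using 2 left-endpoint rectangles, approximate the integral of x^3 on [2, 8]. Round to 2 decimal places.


Left Riemann sum uses left endpoints of each subinterval.
Interval: [2, 8], n = 2
dx = (8 - 2) / 2 = 3
Left endpoints: [2, 5]
f values: [8, 125]
Sum = dx * (sum of f values)
= 3 * 133
= 399 = 399.00

399.00


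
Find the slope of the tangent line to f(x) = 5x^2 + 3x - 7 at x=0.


The slope of the tangent line equals f'(x) at the point.
f(x) = 5x^2 + 3x - 7
f'(x) = 10x + 3
At x = 0:
f'(0) = 10 * 0 + 3
= 0 + 3
= 3

3


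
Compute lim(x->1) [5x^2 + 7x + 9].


Since polynomials are continuous, we use direct substitution.
lim(x->1) of 5x^2 + 7x + 9
= 5 * 1^2 + 7 * 1 + 9
= 5 + 7 + 9
= 21

21


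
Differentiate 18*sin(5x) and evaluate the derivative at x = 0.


Apply the chain rule to differentiate 18*sin(5x):
d/dx [18*sin(5x)]
= 18 * cos(5x) * d/dx(5x)
= 18 * 5 * cos(5x)
= 90 * cos(5x)
Evaluate at x = 0:
= 90 * cos(0)
= 90 * 1
= 90

90


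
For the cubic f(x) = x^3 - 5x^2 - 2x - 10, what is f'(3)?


Differentiate f(x) = x^3 - 5x^2 - 2x - 10 term by term:
f'(x) = 3x^2 - 10x - 2
Substitute x = 3:
f'(3) = 3 * 3^2 - 10 * 3 - 2
= 27 - 30 - 2
= -5

-5


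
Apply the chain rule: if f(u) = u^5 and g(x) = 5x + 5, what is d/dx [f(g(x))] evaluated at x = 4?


Using the chain rule: (f(g(x)))' = f'(g(x)) * g'(x)
First, find g(4):
g(4) = 5 * 4 + 5 = 25
Next, f'(u) = 5u^4
And g'(x) = 5
So f'(g(4)) * g'(4)
= 5 * 25^4 * 5
= 5 * 390625 * 5
= 9765625

9765625


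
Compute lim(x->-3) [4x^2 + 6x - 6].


Since polynomials are continuous, we use direct substitution.
lim(x->-3) of 4x^2 + 6x - 6
= 4 * (-3)^2 + 6 * (-3) - 6
= 36 - 18 - 6
= 12

12


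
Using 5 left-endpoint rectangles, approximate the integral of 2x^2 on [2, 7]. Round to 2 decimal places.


Left Riemann sum uses left endpoints of each subinterval.
Interval: [2, 7], n = 5
dx = (7 - 2) / 5 = 1
Left endpoints: [2, 3, 4, 5, 6]
f values: [8, 18, 32, 50, 72]
Sum = dx * (sum of f values)
= 1 * 180
= 180 = 180.00

180.00


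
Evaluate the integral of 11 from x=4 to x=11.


The integral of a constant k over [a, b] equals k * (b - a).
integral from 4 to 11 of 11 dx
= 11 * (11 - 4)
= 11 * 7
= 77

77


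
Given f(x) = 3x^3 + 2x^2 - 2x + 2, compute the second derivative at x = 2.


First derivative:
f'(x) = 9x^2 + 4x - 2
Second derivative:
f''(x) = 18x + 4
Substitute x = 2:
f''(2) = 18 * 2 + 4
= 36 + 4
= 40

40


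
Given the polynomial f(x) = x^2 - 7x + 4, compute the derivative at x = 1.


Differentiate term by term using power and sum rules:
f(x) = x^2 - 7x + 4
f'(x) = 2x - 7
Substitute x = 1:
f'(1) = 2 * 1 - 7
= 2 - 7
= -5

-5


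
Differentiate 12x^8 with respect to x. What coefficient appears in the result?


We apply the power rule: d/dx [ax^n] = a*n * x^(n-1)
d/dx [12x^8]
= 12 * 8 * x^(8-1)
= 96x^7
The coefficient is 96

96


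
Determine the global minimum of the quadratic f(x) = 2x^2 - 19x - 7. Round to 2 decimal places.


For a quadratic f(x) = ax^2 + bx + c with a > 0, the minimum is at the vertex.
Vertex x-coordinate: x = -b/(2a)
x = -(-19) / (2 * 2)
x = 19/4
Substitute back to find the minimum value:
f(19/4) = 2 * (19/4)^2 - 19 * (19/4) - 7
= 361/8 - 361/4 - 7
= -417/8 ≈ -52.13

-52.13


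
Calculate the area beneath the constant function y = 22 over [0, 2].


The area under a constant function y = 22 is a rectangle.
Width = 2 - 0 = 2
Height = 22
Area = width * height
= 2 * 22
= 44

44


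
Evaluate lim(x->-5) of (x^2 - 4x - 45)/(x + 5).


Direct substitution gives 0/0, so we factor the numerator.
Factor: (x^2 - 4x - 45) = (x + 5)(x - 9)
Cancel the common factor (x + 5):
(x^2 - 4x - 45)/(x + 5) = (x - 9)
Now substitute x = -5:
= (-5) - (9) = -14

-14


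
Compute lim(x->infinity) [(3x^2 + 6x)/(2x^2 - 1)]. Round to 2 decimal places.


For limits at infinity with equal-degree polynomials,
we compare leading coefficients.
Numerator leading term: 3x^2
Denominator leading term: 2x^2
Divide both by x^2:
lim = (3 + 6/x) / (2 - 1/x^2)
As x -> infinity, the 1/x and 1/x^2 terms vanish:
= 3/2 = 1.50

1.50


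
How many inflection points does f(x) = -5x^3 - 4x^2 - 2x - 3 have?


Inflection points occur where f''(x) = 0 and concavity changes.
f(x) = -5x^3 - 4x^2 - 2x - 3
f'(x) = -15x^2 - 8x - 2
f''(x) = -30x - 8
Set f''(x) = 0:
-30x - 8 = 0
x = 8 / (-30) = -4/15
Since f''(x) is linear (degree 1), it changes sign at this point.
Therefore there is exactly 1 inflection point.

1


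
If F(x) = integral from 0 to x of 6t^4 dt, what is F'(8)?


By the Fundamental Theorem of Calculus (Part 1):
If F(x) = integral from 0 to x of f(t) dt, then F'(x) = f(x)
Here f(t) = 6t^4
So F'(x) = 6x^4
Evaluate at x = 8:
F'(8) = 6 * 8^4
= 6 * 4096
= 24576

24576


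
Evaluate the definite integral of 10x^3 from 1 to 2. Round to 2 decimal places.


Find the antiderivative of 10x^3:
F(x) = 10/4 * x^4
Apply the Fundamental Theorem of Calculus:
F(2) - F(1)
= 10/4 * 2^4 - 10/4 * 1^4
= 10/4 * (16 - 1)
= 10/4 * 15
= 75/2 = 37.50

37.50


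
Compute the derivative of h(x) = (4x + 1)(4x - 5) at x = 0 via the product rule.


Let u(x) = 4x + 1 and v(x) = 4x - 5
u'(x) = 4
v'(x) = 4
Product rule: h'(x) = u'(x)*v(x) + u(x)*v'(x)
= 4 * (4x - 5) + (4x + 1) * 4
At x = 0:
u(0) = 4 * 0 + 1 = 1
v(0) = 4 * 0 - 5 = -5
h'(0) = 4 * (-5) + 1 * 4
= -20 + 4
= -16

-16


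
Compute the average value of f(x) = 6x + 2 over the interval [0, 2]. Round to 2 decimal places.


Average value = 1/(b-a) * integral from a to b of f(x) dx
First compute the integral of 6x + 2:
F(x) = 3x^2 + 2x
F(2) = 3 * 4 + 2 * 2 = 16
F(0) = 3 * 0 + 2 * 0 = 0
Integral = 16 - 0 = 16
Average = 16 / (2 - 0) = 16 / 2
= 8 = 8.00

8.00


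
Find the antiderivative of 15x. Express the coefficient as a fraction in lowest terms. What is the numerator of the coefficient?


Apply the power rule for integration:
integral of ax^n dx = a/(n+1) * x^(n+1) + C
integral of 15x dx
= 15/2 * x^2 + C
The coefficient in lowest terms is 15/2, and its numerator is 15

15


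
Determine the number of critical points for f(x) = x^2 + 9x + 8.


Find where f'(x) = 0:
f'(x) = 2x + 9
Set f'(x) = 0:
2x + 9 = 0
x = -9 / 2 = -9/2
This is a linear equation in x, so there is exactly one solution.
Number of critical points: 1

1


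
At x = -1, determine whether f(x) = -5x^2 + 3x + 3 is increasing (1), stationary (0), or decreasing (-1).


Compute f'(x) to determine behavior:
f'(x) = -10x + 3
f'(-1) = -10 * (-1) + 3
= 10 + 3
= 13
Since f'(-1) > 0, the function is increasing (1)

1
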